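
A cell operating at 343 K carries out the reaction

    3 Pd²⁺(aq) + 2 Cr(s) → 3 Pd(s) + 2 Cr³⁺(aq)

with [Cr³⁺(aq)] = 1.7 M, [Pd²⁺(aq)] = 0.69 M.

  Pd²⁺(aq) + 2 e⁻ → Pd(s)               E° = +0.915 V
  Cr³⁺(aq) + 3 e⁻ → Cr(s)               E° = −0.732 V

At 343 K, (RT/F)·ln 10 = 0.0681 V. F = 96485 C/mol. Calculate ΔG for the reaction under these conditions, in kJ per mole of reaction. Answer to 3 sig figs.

E°cell = +0.915 − (−0.732) = +1.647 V; the balanced reaction transfers n = 6 electrons.
Here Q = [Cr³⁺(aq)]^2 / [Pd²⁺(aq)]^3 = 8.8 (log Q = 0.944), giving E = +1.647 − (0.0681/6)·(0.944) = +1.6363 V.
Finally ΔG = −nFE = −(6)(96485 C/mol)(+1.6363 V) = −947 kJ/mol.

−947 kJ/mol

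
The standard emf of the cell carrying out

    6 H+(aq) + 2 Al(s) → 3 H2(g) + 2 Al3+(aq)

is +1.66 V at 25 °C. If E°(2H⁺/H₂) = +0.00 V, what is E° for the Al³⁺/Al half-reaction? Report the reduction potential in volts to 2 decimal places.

−1.66 V

In the reaction as written the 2H⁺/H₂ couple is reduced (cathode) and Al³⁺/Al is oxidized (anode), so E°cell = E°(2H⁺/H₂) − E°(Al³⁺/Al).
E°(Al³⁺/Al) = E°(cathode) − E°cell = +0.00 − (+1.66) = −1.66 V.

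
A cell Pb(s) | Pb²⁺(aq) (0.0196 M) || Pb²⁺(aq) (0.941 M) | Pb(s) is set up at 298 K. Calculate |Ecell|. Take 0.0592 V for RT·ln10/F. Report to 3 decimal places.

For a concentration cell E°cell = 0, since both electrodes use the same couple.
The compartment with the higher Pb²⁺(aq) concentration (0.941 M) acts as the cathode; ions are reduced there and produced at the dilute (0.0196 M) anode.
With n = 2, Ecell = −(0.0592/2)·log([dilute]/[conc]) = −(0.0592/2)·log(0.0196/0.941) = +0.050 V.

0.050 V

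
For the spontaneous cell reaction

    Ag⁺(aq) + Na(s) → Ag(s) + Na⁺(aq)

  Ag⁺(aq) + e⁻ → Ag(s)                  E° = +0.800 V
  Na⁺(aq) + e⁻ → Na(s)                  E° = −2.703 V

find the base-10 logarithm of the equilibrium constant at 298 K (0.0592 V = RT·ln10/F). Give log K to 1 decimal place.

log K = 59.2

The Ag⁺/Ag couple is reduced (cathode); E°cell = +0.800 − (−2.703) = +3.503 V with n = 1.
At equilibrium E = 0, so log K = nE°cell / 0.0592 = (1)(+3.503) / 0.0592 = 59.2.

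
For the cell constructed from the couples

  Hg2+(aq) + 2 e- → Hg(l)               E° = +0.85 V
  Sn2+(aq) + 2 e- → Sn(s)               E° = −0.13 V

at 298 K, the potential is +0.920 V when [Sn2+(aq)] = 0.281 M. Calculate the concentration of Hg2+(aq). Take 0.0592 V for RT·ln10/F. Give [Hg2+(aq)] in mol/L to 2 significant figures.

With Hg²⁺/Hg at the cathode and Sn²⁺/Sn at the anode, E°cell = +0.85 − (−0.13) = +0.98 V (n = 2).
Rearranging E = E° − (0.0592/n)·log Q gives log Q = 2(+0.98 − (+0.920))/0.0592 = 2.027.
For Hg2+(aq) + Sn(s) → Hg(l) + Sn2+(aq), the reaction quotient is Q = [Sn2+(aq)] / [Hg2+(aq)].
Substituting the known concentrations and solving, log [Hg2+(aq)] = −2.578 and [Hg2+(aq)] = 0.0026 M.

0.0026 M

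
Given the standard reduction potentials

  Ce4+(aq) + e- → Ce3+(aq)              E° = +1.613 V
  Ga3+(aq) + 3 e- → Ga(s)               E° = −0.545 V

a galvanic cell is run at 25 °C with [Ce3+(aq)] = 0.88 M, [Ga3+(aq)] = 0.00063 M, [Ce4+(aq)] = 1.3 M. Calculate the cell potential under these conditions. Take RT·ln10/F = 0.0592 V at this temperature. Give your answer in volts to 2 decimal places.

Since E°(Ce⁴⁺/Ce³⁺) > E°(Ga³⁺/Ga), Ce⁴⁺/Ce³⁺ serves as the cathode.
The standard potential is +1.613 − (−0.545) = +2.158 V and the balanced reaction transfers n = 3 electrons.
For the overall reaction 3 Ce4+(aq) + Ga(s) → 3 Ce3+(aq) + Ga3+(aq), Q = ([Ce3+(aq)]^3·[Ga3+(aq)]) / [Ce4+(aq)]^3 = 0.000195, giving log Q = −3.709.
By the Nernst equation, E = +2.158 − (0.0592/3)·(−3.709) = +2.23 V.

+2.23 V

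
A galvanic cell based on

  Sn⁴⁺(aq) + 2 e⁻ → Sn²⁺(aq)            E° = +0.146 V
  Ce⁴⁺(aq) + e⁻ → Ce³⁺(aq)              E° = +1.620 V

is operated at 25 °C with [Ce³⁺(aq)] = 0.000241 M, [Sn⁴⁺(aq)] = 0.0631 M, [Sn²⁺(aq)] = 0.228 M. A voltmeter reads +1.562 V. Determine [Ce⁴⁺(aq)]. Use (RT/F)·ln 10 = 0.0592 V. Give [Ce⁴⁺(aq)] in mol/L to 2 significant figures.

0.0039 M

Ce⁴⁺/Ce³⁺ is the cathode (higher E°); E°cell = +1.620 − (+0.146) = +1.474 V with n = 2.
Rearranging E = E° − (0.0592/n)·log Q gives log Q = 2(+1.474 − (+1.562))/0.0592 = −2.973.
The balanced reaction is 2 Ce⁴⁺(aq) + Sn²⁺(aq) → 2 Ce³⁺(aq) + Sn⁴⁺(aq), so Q = ([Ce³⁺(aq)]^2·[Sn⁴⁺(aq)]) / ([Ce⁴⁺(aq)]^2·[Sn²⁺(aq)]).
Isolating [Ce⁴⁺(aq)] in Q = 10^{−2.973} yields log [Ce⁴⁺(aq)] = −2.410, i.e. 0.0039 M.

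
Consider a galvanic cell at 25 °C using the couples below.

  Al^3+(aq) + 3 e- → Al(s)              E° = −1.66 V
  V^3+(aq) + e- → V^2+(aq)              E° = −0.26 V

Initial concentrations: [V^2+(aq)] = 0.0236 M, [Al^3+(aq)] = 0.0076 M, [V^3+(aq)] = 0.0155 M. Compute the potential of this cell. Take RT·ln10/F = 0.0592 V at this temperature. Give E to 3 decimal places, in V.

+1.431 V

The V³⁺/V²⁺ couple has the more positive E°, so it is the cathode; Al³⁺/Al is the anode.
E°cell = E°cat − E°an = −0.26 − (−1.66) = +1.40 V; n = 3.
The balanced reaction is 3 V^3+(aq) + Al(s) → 3 V^2+(aq) + Al^3+(aq), so Q = ([V^2+(aq)]^3·[Al^3+(aq)]) / [V^3+(aq)]^3 = 0.0268 and log Q = −1.571.
By the Nernst equation, E = +1.40 − (0.0592/3)·(−1.571) = +1.431 V.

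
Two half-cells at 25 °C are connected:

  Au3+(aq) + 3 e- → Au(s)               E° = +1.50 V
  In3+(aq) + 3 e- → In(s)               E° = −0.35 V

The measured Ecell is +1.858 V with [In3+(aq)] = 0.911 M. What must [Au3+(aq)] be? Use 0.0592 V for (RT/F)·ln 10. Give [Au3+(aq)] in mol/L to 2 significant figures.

The Au³⁺/Au couple has the larger reduction potential, so it is the cathode: E°cell = +1.50 − (−0.35) = +1.85 V and n = 3.
Rearranging E = E° − (0.0592/n)·log Q gives log Q = 3(+1.85 − (+1.858))/0.0592 = −0.405.
The balanced reaction is Au3+(aq) + In(s) → Au(s) + In3+(aq), so Q = [In3+(aq)] / [Au3+(aq)].
Isolating [Au3+(aq)] in Q = 10^{−0.405} yields log [Au3+(aq)] = 0.365, i.e. 2.3 M.

2.3 M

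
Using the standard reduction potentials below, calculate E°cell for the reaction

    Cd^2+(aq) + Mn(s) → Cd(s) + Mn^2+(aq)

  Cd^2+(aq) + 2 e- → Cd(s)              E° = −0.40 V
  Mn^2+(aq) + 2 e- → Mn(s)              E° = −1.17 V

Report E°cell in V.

+0.77 V

In the reaction as written, Cd^2+(aq) is reduced (cathode) and Mn^2+(aq) is produced by oxidation at the anode.
E°cell = E°(cathode) − E°(anode) = −0.40 − (−1.17) = +0.77 V.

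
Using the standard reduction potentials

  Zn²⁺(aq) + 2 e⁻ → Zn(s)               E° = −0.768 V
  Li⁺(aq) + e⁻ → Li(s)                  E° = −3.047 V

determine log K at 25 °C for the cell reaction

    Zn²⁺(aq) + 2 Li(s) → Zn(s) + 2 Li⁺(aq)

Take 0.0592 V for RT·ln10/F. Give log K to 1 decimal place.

log K = 77.0

The Zn²⁺/Zn couple is reduced (cathode); E°cell = −0.768 − (−3.047) = +2.279 V with n = 2.
At equilibrium E = 0, so log K = nE°cell / 0.0592 = (2)(+2.279) / 0.0592 = 77.0.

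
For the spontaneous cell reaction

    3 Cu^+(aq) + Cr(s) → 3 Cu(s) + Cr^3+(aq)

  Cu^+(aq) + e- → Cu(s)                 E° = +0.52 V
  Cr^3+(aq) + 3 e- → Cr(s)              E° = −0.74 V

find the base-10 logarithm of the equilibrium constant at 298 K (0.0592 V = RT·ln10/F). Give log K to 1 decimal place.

The Cu⁺/Cu couple is reduced (cathode); E°cell = +0.52 − (−0.74) = +1.26 V with n = 3.
At equilibrium E = 0, so log K = nE°cell / 0.0592 = (3)(+1.26) / 0.0592 = 63.9.

log K = 63.9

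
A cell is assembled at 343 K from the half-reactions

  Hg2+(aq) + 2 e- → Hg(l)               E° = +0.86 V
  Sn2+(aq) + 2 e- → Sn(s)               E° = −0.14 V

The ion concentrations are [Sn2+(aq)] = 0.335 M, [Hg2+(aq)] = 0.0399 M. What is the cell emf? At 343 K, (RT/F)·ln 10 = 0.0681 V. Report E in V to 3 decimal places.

Hg²⁺/Hg is reduced (cathode, E° = +0.86 V) and Sn²⁺/Sn is oxidized (anode).
The standard potential is +0.86 − (−0.14) = +1.00 V and the balanced reaction transfers n = 2 electrons.
For the overall reaction Hg2+(aq) + Sn(s) → Hg(l) + Sn2+(aq), Q = [Sn2+(aq)] / [Hg2+(aq)] = 8.4, giving log Q = 0.924.
E = E° − (0.0681/n)·log Q = +1.00 − (0.0681/2)(0.924) = +0.969 V.

+0.969 V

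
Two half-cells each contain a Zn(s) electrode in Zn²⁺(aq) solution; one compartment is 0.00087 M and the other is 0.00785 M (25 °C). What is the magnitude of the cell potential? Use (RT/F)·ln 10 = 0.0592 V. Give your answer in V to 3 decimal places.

For a concentration cell E°cell = 0, since both electrodes use the same couple.
The compartment with the higher Zn²⁺(aq) concentration (0.00785 M) acts as the cathode; ions are reduced there and produced at the dilute (0.00087 M) anode.
With n = 2, Ecell = −(0.0592/2)·log([dilute]/[conc]) = −(0.0592/2)·log(0.00087/0.00785) = +0.028 V.

0.028 V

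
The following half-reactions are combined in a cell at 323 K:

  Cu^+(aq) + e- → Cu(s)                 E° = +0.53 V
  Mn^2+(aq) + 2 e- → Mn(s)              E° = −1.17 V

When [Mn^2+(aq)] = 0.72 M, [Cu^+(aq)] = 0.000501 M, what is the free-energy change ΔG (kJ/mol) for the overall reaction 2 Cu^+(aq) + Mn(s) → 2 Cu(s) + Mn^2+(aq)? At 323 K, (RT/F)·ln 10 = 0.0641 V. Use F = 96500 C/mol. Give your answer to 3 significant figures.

E°cell = +0.53 − (−1.17) = +1.70 V; the balanced reaction transfers n = 2 electrons.
Q = [Mn^2+(aq)] / [Cu^+(aq)]^2 = 2.87×10^6, so log Q = 6.458 and E = +1.70 − (0.0641/2)(6.458) = +1.4930 V.
ΔG = −nFE = −(2)(96500)(+1.4930) J/mol = −288 kJ/mol.

−288 kJ/mol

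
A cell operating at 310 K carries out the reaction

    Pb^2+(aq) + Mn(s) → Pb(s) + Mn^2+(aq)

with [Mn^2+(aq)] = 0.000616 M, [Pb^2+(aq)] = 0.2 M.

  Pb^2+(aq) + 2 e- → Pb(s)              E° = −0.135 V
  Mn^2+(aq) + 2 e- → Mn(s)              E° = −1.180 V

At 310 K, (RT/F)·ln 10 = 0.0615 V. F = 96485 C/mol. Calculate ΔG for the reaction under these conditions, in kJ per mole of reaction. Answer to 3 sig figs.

With Pb²⁺/Pb reduced at the cathode, E°cell = −0.135 − (−1.180) = +1.045 V and n = 2.
Q = [Mn^2+(aq)] / [Pb^2+(aq)] = 0.00308, so log Q = −2.511 and E = +1.045 − (0.0615/2)(−2.511) = +1.1222 V.
Finally ΔG = −nFE = −(2)(96485 C/mol)(+1.1222 V) = −217 kJ/mol.

−217 kJ/mol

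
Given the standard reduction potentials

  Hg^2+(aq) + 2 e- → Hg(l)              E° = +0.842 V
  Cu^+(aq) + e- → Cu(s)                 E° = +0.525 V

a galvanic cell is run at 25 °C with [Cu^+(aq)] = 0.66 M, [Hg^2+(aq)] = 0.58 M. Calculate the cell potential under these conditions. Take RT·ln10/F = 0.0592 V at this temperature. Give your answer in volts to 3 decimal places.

The Hg²⁺/Hg couple has the more positive E°, so it is the cathode; Cu⁺/Cu is the anode.
E°cell = E°cat − E°an = +0.842 − (+0.525) = +0.317 V; n = 2.
Balancing gives Hg^2+(aq) + 2 Cu(s) → Hg(l) + 2 Cu^+(aq); hence Q = [Cu^+(aq)]^2 / [Hg^2+(aq)] = 0.751 (log Q = −0.124).
By the Nernst equation, E = +0.317 − (0.0592/2)·(−0.124) = +0.321 V.

+0.321 V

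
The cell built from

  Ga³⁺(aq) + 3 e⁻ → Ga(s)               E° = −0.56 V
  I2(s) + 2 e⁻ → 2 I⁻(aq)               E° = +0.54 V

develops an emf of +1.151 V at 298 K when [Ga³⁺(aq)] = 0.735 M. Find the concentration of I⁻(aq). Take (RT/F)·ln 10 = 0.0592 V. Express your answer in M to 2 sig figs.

I₂/I⁻ is the cathode (higher E°); E°cell = +0.54 − (−0.56) = +1.10 V with n = 6.
Since E = E° − (0.0592/n)·log Q, log Q = n(E° − E)/0.0592 = −5.169.
The balanced reaction is 3 I2(s) + 2 Ga(s) → 6 I⁻(aq) + 2 Ga³⁺(aq), so Q = [I⁻(aq)]^6·[Ga³⁺(aq)]^2.
Solving for the unknown gives log [I⁻(aq)] = −0.817, so [I⁻(aq)] ≈ 0.15 M.

0.15 M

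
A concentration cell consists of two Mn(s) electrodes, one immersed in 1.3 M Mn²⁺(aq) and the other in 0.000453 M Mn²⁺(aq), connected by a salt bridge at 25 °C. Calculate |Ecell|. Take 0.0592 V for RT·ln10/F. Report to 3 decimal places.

0.102 V

For a concentration cell E°cell = 0, since both electrodes use the same couple.
The compartment with the higher Mn²⁺(aq) concentration (1.3 M) acts as the cathode; ions are reduced there and produced at the dilute (0.000453 M) anode.
With n = 2, Ecell = −(0.0592/2)·log([dilute]/[conc]) = −(0.0592/2)·log(0.000453/1.3) = +0.102 V.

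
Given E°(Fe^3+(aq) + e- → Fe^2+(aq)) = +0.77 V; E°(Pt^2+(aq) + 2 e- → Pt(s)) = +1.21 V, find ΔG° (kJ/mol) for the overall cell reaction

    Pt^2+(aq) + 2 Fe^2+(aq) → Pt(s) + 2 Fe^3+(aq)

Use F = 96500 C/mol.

−84.9 kJ/mol

In the reaction as written Pt^2+(aq) is reduced, so the Pt²⁺/Pt couple is the cathode and Fe³⁺/Fe²⁺ is the anode.
E°cell = +1.21 − (+0.77) = +0.44 V; balancing electrons gives n = 2.
ΔG° = −nFE°cell = −(2)(96500)(+0.44) J/mol = −84.9 kJ/mol.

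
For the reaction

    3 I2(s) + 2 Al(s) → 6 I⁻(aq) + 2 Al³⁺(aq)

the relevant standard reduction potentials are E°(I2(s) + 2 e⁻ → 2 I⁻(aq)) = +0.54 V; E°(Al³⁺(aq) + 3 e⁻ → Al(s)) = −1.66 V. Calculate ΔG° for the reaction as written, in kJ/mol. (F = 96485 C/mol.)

In the reaction as written I2(s) is reduced, so the I₂/I⁻ couple is the cathode and Al³⁺/Al is the anode.
E°cell = +0.54 − (−1.66) = +2.20 V; balancing electrons gives n = 6.
ΔG° = −nFE°cell = −(6)(96485)(+2.20) J/mol = −1274 kJ/mol.

−1274 kJ/mol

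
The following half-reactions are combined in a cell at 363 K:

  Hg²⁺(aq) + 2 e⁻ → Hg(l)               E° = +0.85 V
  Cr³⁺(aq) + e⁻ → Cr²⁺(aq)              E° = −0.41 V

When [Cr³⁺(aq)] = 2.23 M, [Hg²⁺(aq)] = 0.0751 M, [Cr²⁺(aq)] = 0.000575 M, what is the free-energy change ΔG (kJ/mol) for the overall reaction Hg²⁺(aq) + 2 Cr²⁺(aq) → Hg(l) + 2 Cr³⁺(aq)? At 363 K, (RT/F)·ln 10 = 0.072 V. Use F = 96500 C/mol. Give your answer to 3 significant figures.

With Hg²⁺/Hg reduced at the cathode, E°cell = +0.85 − (−0.41) = +1.26 V and n = 2.
The reaction quotient is [Cr³⁺(aq)]^2 / ([Hg²⁺(aq)]·[Cr²⁺(aq)]^2) = 2×10^8; by Nernst, E = +1.26 − (0.072/2)(8.302) = +0.9611 V.
ΔG = −nFE = −(2)(96500)(+0.9611) J/mol = −185 kJ/mol.

−185 kJ/mol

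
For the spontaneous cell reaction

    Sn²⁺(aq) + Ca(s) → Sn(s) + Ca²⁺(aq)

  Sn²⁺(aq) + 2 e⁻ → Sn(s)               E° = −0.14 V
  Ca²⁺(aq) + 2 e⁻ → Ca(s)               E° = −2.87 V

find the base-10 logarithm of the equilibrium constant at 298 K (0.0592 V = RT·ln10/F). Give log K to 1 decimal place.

The Sn²⁺/Sn couple is reduced (cathode); E°cell = −0.14 − (−2.87) = +2.73 V with n = 2.
At equilibrium E = 0, so log K = nE°cell / 0.0592 = (2)(+2.73) / 0.0592 = 92.2.

log K = 92.2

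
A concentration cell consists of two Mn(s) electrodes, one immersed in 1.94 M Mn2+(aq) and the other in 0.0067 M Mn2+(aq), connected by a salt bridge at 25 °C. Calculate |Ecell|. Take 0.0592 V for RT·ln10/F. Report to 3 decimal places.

0.073 V

For a concentration cell E°cell = 0, since both electrodes use the same couple.
The compartment with the higher Mn2+(aq) concentration (1.94 M) acts as the cathode; ions are reduced there and produced at the dilute (0.0067 M) anode.
With n = 2, Ecell = −(0.0592/2)·log([dilute]/[conc]) = −(0.0592/2)·log(0.0067/1.94) = +0.073 V.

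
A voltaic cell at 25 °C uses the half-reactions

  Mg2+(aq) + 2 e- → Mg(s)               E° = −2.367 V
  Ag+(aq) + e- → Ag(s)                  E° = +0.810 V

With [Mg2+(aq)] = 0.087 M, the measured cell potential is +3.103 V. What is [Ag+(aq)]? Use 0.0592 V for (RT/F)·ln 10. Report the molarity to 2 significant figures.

With Ag⁺/Ag at the cathode and Mg²⁺/Mg at the anode, E°cell = +0.810 − (−2.367) = +3.177 V (n = 2).
From the Nernst equation, log Q = n(E° − E)/0.0592 = 2·(+3.177 − (+3.103))/0.0592 = 2.500.
Balancing electrons gives 2 Ag+(aq) + Mg(s) → 2 Ag(s) + Mg2+(aq); thus Q = [Mg2+(aq)] / [Ag+(aq)]^2.
Substituting the known concentrations and solving, log [Ag+(aq)] = −1.780 and [Ag+(aq)] = 0.017 M.

0.017 M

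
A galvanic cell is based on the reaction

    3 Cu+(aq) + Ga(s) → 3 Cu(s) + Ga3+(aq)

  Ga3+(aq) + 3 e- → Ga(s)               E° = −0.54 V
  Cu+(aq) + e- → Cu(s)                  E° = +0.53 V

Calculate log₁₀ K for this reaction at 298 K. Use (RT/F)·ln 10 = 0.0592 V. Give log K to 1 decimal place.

The Cu⁺/Cu couple is reduced (cathode); E°cell = +0.53 − (−0.54) = +1.07 V with n = 3.
At equilibrium E = 0, so log K = nE°cell / 0.0592 = (3)(+1.07) / 0.0592 = 54.2.

log K = 54.2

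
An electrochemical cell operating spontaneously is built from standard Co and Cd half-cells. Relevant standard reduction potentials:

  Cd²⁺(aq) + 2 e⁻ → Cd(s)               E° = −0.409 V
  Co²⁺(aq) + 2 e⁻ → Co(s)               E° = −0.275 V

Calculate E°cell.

The Co²⁺/Co couple has the higher E°, so Co ion is reduced (cathode) and Cd is oxidized (anode).
E°cell = E°(cathode) − E°(anode) = −0.275 − (−0.409) = +0.134 V.

+0.134 V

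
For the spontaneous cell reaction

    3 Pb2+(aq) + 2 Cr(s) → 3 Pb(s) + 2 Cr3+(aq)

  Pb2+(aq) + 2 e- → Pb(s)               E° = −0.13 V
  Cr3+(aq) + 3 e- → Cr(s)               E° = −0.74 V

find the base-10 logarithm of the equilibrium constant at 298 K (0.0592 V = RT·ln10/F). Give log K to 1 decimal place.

log K = 61.8

The Pb²⁺/Pb couple is reduced (cathode); E°cell = −0.13 − (−0.74) = +0.61 V with n = 6.
At equilibrium E = 0, so log K = nE°cell / 0.0592 = (6)(+0.61) / 0.0592 = 61.8.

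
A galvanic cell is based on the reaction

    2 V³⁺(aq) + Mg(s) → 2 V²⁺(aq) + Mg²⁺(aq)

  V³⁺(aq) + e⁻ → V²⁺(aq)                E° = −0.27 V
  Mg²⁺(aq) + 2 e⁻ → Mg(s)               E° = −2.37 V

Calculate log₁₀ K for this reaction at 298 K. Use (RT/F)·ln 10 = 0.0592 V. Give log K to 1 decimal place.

log K = 70.9

The V³⁺/V²⁺ couple is reduced (cathode); E°cell = −0.27 − (−2.37) = +2.10 V with n = 2.
At equilibrium E = 0, so log K = nE°cell / 0.0592 = (2)(+2.10) / 0.0592 = 70.9.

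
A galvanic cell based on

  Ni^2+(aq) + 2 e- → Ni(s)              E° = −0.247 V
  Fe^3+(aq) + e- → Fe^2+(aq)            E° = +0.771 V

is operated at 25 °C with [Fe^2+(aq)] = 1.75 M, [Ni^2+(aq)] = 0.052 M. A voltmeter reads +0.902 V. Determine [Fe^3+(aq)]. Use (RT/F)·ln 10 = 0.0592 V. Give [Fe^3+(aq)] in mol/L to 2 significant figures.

Fe³⁺/Fe²⁺ is the cathode (higher E°); E°cell = +0.771 − (−0.247) = +1.018 V with n = 2.
From the Nernst equation, log Q = n(E° − E)/0.0592 = 2·(+1.018 − (+0.902))/0.0592 = 3.919.
For 2 Fe^3+(aq) + Ni(s) → 2 Fe^2+(aq) + Ni^2+(aq), the reaction quotient is Q = ([Fe^2+(aq)]^2·[Ni^2+(aq)]) / [Fe^3+(aq)]^2.
Substituting the known concentrations and solving, log [Fe^3+(aq)] = −2.358 and [Fe^3+(aq)] = 0.0044 M.

0.0044 M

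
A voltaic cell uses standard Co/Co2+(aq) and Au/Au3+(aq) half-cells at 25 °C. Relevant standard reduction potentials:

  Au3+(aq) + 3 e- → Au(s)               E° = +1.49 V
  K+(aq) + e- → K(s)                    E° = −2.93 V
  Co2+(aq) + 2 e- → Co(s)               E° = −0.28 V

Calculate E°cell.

+1.77 V

The Au³⁺/Au couple has the higher E°, so Au ion is reduced (cathode) and Co is oxidized (anode).
E°cell = E°(cathode) − E°(anode) = +1.49 − (−0.28) = +1.77 V.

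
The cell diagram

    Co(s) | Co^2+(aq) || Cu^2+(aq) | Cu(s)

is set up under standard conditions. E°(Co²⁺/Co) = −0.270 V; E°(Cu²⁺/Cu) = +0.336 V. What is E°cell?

By convention the left-hand electrode in cell notation is the anode (oxidation) and the right-hand electrode is the cathode (reduction).
E°cell = E°(right) − E°(left) = +0.336 − (−0.270) = +0.606 V.

+0.606 V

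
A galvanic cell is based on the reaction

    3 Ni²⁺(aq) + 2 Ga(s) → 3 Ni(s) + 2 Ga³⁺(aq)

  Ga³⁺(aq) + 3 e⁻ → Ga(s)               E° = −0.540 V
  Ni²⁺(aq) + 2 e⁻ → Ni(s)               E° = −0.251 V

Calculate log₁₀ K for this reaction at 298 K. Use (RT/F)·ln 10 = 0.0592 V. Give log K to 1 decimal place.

log K = 29.3

The Ni²⁺/Ni couple is reduced (cathode); E°cell = −0.251 − (−0.540) = +0.289 V with n = 6.
At equilibrium E = 0, so log K = nE°cell / 0.0592 = (6)(+0.289) / 0.0592 = 29.3.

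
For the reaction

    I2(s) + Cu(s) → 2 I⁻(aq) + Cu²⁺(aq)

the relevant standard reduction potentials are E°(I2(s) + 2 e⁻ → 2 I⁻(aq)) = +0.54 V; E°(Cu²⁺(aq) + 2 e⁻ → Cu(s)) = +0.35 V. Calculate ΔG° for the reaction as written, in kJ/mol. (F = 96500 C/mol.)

In the reaction as written I2(s) is reduced, so the I₂/I⁻ couple is the cathode and Cu²⁺/Cu is the anode.
E°cell = +0.54 − (+0.35) = +0.19 V; balancing electrons gives n = 2.
ΔG° = −nFE°cell = −(2)(96500)(+0.19) J/mol = −36.7 kJ/mol.

−36.7 kJ/mol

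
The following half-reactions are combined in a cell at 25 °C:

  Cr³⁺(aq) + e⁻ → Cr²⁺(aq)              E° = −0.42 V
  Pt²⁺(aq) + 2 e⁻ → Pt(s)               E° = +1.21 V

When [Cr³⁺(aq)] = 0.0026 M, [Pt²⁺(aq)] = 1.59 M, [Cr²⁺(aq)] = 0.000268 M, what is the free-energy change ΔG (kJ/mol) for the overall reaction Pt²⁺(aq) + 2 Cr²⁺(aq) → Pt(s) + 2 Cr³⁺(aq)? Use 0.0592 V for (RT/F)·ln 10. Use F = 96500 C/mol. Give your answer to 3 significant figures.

The standard cell potential is +1.21 − (−0.42) = +1.63 V, with n = 2 electrons in the balanced equation.
The reaction quotient is [Cr³⁺(aq)]^2 / ([Pt²⁺(aq)]·[Cr²⁺(aq)]^2) = 59.2; by Nernst, E = +1.63 − (0.0592/2)(1.772) = +1.5775 V.
ΔG = −nFE = −(2)(96500)(+1.5775) J/mol = −304 kJ/mol.

−304 kJ/mol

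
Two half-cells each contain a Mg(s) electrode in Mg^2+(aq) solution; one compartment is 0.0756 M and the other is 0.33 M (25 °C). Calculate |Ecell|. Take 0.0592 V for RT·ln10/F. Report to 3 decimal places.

0.019 V

For a concentration cell E°cell = 0, since both electrodes use the same couple.
The compartment with the higher Mg^2+(aq) concentration (0.33 M) acts as the cathode; ions are reduced there and produced at the dilute (0.0756 M) anode.
With n = 2, Ecell = −(0.0592/2)·log([dilute]/[conc]) = −(0.0592/2)·log(0.0756/0.33) = +0.019 V.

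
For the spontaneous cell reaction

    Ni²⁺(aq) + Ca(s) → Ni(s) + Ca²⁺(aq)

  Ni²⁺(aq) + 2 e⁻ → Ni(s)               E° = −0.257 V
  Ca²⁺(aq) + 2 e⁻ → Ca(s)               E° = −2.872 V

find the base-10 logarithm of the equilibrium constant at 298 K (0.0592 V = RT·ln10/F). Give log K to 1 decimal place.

The Ni²⁺/Ni couple is reduced (cathode); E°cell = −0.257 − (−2.872) = +2.615 V with n = 2.
At equilibrium E = 0, so log K = nE°cell / 0.0592 = (2)(+2.615) / 0.0592 = 88.3.

log K = 88.3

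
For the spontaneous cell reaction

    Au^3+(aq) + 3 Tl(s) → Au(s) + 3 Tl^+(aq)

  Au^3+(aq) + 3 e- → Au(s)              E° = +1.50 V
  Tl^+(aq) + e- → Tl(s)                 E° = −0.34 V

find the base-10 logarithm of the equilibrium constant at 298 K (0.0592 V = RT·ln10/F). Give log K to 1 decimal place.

The Au³⁺/Au couple is reduced (cathode); E°cell = +1.50 − (−0.34) = +1.84 V with n = 3.
At equilibrium E = 0, so log K = nE°cell / 0.0592 = (3)(+1.84) / 0.0592 = 93.2.

log K = 93.2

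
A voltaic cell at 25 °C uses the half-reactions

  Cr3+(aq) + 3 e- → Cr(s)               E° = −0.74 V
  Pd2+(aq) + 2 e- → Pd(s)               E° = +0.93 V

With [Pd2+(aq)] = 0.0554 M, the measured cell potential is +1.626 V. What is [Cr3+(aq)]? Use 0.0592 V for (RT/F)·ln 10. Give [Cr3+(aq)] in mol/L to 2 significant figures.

With Pd²⁺/Pd at the cathode and Cr³⁺/Cr at the anode, E°cell = +0.93 − (−0.74) = +1.67 V (n = 6).
Since E = E° − (0.0592/n)·log Q, log Q = n(E° − E)/0.0592 = 4.459.
Balancing electrons gives 3 Pd2+(aq) + 2 Cr(s) → 3 Pd(s) + 2 Cr3+(aq); thus Q = [Cr3+(aq)]^2 / [Pd2+(aq)]^3.
Solving for the unknown gives log [Cr3+(aq)] = 0.345, so [Cr3+(aq)] ≈ 2.2 M.

2.2 M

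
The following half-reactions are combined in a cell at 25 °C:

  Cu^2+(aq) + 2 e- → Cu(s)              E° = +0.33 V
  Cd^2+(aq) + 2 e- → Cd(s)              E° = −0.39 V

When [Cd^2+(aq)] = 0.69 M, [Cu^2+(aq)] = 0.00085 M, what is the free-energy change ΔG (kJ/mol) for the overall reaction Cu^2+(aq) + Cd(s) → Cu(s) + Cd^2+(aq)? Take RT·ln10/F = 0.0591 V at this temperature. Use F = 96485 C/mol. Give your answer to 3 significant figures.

The standard cell potential is +0.33 − (−0.39) = +0.72 V, with n = 2 electrons in the balanced equation.
Here Q = [Cd^2+(aq)] / [Cu^2+(aq)] = 812 (log Q = 2.909), giving E = +0.72 − (0.0591/2)·(2.909) = +0.6340 V.
Then ΔG = −nFE = −2 × 96485 × +0.6340 J/mol = −122 kJ/mol.

−122 kJ/mol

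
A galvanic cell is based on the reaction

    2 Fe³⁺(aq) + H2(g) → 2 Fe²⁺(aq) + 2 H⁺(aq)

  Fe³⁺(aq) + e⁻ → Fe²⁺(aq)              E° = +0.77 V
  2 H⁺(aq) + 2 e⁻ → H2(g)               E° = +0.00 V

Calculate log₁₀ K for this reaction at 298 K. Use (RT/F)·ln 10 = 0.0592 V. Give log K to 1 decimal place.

The Fe³⁺/Fe²⁺ couple is reduced (cathode); E°cell = +0.77 − (+0.00) = +0.77 V with n = 2.
At equilibrium E = 0, so log K = nE°cell / 0.0592 = (2)(+0.77) / 0.0592 = 26.0.

log K = 26.0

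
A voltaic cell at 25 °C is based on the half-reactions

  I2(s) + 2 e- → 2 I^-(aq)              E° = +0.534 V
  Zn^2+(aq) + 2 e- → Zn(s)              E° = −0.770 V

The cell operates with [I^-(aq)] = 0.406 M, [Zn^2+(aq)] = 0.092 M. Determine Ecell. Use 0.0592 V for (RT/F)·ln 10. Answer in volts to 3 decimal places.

+1.358 V

Since E°(I₂/I⁻) > E°(Zn²⁺/Zn), I₂/I⁻ serves as the cathode.
E°cell = +0.534 − (−0.770) = +1.304 V, with n = 2 electrons transferred.
Balancing gives I2(s) + Zn(s) → 2 I^-(aq) + Zn^2+(aq); hence Q = [I^-(aq)]^2·[Zn^2+(aq)] = 0.0152 (log Q = −1.819).
Applying E = E° − (RT ln10/nF)·log Q gives +1.304 − (0.0592/2)(−1.819) = +1.358 V.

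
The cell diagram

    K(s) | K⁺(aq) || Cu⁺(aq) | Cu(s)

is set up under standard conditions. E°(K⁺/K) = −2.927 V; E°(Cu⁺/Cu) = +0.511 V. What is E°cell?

By convention the left-hand electrode in cell notation is the anode (oxidation) and the right-hand electrode is the cathode (reduction).
E°cell = E°(right) − E°(left) = +0.511 − (−2.927) = +3.438 V.

+3.438 V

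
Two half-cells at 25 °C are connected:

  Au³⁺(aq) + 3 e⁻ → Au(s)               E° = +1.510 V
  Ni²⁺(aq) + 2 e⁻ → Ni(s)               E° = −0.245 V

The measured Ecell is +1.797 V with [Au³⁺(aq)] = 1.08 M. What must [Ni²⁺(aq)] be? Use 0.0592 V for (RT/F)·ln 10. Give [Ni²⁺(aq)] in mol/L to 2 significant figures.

Au³⁺/Au is the cathode (higher E°); E°cell = +1.510 − (−0.245) = +1.755 V with n = 6.
From the Nernst equation, log Q = n(E° − E)/0.0592 = 6·(+1.755 − (+1.797))/0.0592 = −4.257.
Balancing electrons gives 2 Au³⁺(aq) + 3 Ni(s) → 2 Au(s) + 3 Ni²⁺(aq); thus Q = [Ni²⁺(aq)]^3 / [Au³⁺(aq)]^2.
Isolating [Ni²⁺(aq)] in Q = 10^{−4.257} yields log [Ni²⁺(aq)] = −1.397, i.e. 0.040 M.

0.040 M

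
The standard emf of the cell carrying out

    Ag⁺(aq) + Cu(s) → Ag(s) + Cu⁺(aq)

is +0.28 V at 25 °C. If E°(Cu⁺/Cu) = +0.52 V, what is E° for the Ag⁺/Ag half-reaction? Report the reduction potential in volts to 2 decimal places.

+0.80 V

In the reaction as written the Ag⁺/Ag couple is reduced (cathode) and Cu⁺/Cu is oxidized (anode), so E°cell = E°(Ag⁺/Ag) − E°(Cu⁺/Cu).
E°(Ag⁺/Ag) = E°cell + E°(anode) = +0.28 + (+0.52) = +0.80 V.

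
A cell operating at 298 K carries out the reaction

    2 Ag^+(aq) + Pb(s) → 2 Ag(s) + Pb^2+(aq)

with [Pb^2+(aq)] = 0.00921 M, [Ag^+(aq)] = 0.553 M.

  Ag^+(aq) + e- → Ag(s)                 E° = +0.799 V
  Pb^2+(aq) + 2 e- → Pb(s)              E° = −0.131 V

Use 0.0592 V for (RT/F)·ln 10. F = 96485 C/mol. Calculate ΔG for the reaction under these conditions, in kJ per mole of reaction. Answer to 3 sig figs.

−188 kJ/mol

With Ag⁺/Ag reduced at the cathode, E°cell = +0.799 − (−0.131) = +0.930 V and n = 2.
Q = [Pb^2+(aq)] / [Ag^+(aq)]^2 = 0.0301, so log Q = −1.521 and E = +0.930 − (0.0592/2)(−1.521) = +0.9750 V.
Then ΔG = −nFE = −2 × 96485 × +0.9750 J/mol = −188 kJ/mol.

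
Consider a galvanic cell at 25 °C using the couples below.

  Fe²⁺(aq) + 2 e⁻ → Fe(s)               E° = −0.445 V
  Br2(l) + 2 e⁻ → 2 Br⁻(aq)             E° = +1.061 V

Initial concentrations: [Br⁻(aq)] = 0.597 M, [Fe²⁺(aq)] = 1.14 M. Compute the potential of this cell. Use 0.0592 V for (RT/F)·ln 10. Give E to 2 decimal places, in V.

+1.52 V

Since E°(Br₂/Br⁻) > E°(Fe²⁺/Fe), Br₂/Br⁻ serves as the cathode.
E°cell = E°cat − E°an = +1.061 − (−0.445) = +1.506 V; n = 2.
For the overall reaction Br2(l) + Fe(s) → 2 Br⁻(aq) + Fe²⁺(aq), Q = [Br⁻(aq)]^2·[Fe²⁺(aq)] = 0.406, giving log Q = −0.391.
E = E° − (0.0592/n)·log Q = +1.506 − (0.0592/2)(−0.391) = +1.52 V.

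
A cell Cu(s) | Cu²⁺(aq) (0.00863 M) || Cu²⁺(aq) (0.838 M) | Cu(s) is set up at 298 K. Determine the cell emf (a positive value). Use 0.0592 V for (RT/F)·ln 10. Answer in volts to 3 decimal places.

0.059 V

For a concentration cell E°cell = 0, since both electrodes use the same couple.
The compartment with the higher Cu²⁺(aq) concentration (0.838 M) acts as the cathode; ions are reduced there and produced at the dilute (0.00863 M) anode.
With n = 2, Ecell = −(0.0592/2)·log([dilute]/[conc]) = −(0.0592/2)·log(0.00863/0.838) = +0.059 V.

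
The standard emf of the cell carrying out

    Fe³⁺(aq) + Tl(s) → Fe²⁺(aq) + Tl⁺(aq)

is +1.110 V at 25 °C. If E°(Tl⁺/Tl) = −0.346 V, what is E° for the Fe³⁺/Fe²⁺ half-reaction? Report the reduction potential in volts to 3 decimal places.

+0.764 V

In the reaction as written the Fe³⁺/Fe²⁺ couple is reduced (cathode) and Tl⁺/Tl is oxidized (anode), so E°cell = E°(Fe³⁺/Fe²⁺) − E°(Tl⁺/Tl).
E°(Fe³⁺/Fe²⁺) = E°cell + E°(anode) = +1.110 + (−0.346) = +0.764 V.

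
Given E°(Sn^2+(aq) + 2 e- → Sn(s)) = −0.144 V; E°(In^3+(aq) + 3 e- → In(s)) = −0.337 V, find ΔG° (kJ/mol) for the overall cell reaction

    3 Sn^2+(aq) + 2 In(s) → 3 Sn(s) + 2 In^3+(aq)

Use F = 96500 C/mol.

−112 kJ/mol

In the reaction as written Sn^2+(aq) is reduced, so the Sn²⁺/Sn couple is the cathode and In³⁺/In is the anode.
E°cell = −0.144 − (−0.337) = +0.193 V; balancing electrons gives n = 6.
ΔG° = −nFE°cell = −(6)(96500)(+0.193) J/mol = −112 kJ/mol.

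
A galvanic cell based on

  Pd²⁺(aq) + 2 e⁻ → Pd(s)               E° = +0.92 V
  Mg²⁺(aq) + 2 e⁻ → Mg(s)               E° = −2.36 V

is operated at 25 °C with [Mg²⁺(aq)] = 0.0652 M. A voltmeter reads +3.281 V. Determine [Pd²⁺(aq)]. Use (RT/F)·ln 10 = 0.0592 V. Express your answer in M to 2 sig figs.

Pd²⁺/Pd is the cathode (higher E°); E°cell = +0.92 − (−2.36) = +3.28 V with n = 2.
Rearranging E = E° − (0.0592/n)·log Q gives log Q = 2(+3.28 − (+3.281))/0.0592 = −0.034.
For Pd²⁺(aq) + Mg(s) → Pd(s) + Mg²⁺(aq), the reaction quotient is Q = [Mg²⁺(aq)] / [Pd²⁺(aq)].
Substituting the known concentrations and solving, log [Pd²⁺(aq)] = −1.152 and [Pd²⁺(aq)] = 0.070 M.

0.070 M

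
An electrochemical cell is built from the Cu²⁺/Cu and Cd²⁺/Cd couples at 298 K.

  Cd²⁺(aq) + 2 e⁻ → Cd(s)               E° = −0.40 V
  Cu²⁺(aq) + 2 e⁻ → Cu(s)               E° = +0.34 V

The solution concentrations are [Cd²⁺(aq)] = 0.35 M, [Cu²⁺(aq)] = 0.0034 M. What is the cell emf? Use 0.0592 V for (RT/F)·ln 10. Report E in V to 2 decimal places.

+0.68 V

Cu²⁺/Cu is reduced (cathode, E° = +0.34 V) and Cd²⁺/Cd is oxidized (anode).
The standard potential is +0.34 − (−0.40) = +0.74 V and the balanced reaction transfers n = 2 electrons.
For the overall reaction Cu²⁺(aq) + Cd(s) → Cu(s) + Cd²⁺(aq), Q = [Cd²⁺(aq)] / [Cu²⁺(aq)] = 103, giving log Q = 2.013.
By the Nernst equation, E = +0.74 − (0.0592/2)·(2.013) = +0.68 V.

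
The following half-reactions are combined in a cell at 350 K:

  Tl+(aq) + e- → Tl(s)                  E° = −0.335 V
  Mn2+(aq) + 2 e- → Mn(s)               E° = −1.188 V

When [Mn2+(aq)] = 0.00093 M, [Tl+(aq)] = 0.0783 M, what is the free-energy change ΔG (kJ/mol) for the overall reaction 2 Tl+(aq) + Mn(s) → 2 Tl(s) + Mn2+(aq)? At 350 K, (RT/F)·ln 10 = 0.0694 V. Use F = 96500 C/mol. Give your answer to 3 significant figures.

−170 kJ/mol

E°cell = −0.335 − (−1.188) = +0.853 V; the balanced reaction transfers n = 2 electrons.
The reaction quotient is [Mn2+(aq)] / [Tl+(aq)]^2 = 0.152; by Nernst, E = +0.853 − (0.0694/2)(−0.819) = +0.8814 V.
Then ΔG = −nFE = −2 × 96500 × +0.8814 J/mol = −170 kJ/mol.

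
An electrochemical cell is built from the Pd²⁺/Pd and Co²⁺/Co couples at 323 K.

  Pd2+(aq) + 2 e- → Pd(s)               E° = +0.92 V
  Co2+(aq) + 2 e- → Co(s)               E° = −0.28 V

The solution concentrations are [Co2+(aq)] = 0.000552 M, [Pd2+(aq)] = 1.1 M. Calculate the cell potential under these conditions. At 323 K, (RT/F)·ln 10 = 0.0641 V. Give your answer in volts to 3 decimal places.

Since E°(Pd²⁺/Pd) > E°(Co²⁺/Co), Pd²⁺/Pd serves as the cathode.
The standard potential is +0.92 − (−0.28) = +1.20 V and the balanced reaction transfers n = 2 electrons.
Balancing gives Pd2+(aq) + Co(s) → Pd(s) + Co2+(aq); hence Q = [Co2+(aq)] / [Pd2+(aq)] = 0.000502 (log Q = −3.299).
E = E° − (0.0641/n)·log Q = +1.20 − (0.0641/2)(−3.299) = +1.306 V.

+1.306 V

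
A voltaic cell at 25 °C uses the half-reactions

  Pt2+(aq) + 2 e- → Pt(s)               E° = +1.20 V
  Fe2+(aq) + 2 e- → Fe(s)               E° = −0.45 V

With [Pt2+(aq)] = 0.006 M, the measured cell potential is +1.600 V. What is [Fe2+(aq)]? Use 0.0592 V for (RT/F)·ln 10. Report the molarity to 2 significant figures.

0.29 M

Pt²⁺/Pt is the cathode (higher E°); E°cell = +1.20 − (−0.45) = +1.65 V with n = 2.
From the Nernst equation, log Q = n(E° − E)/0.0592 = 2·(+1.65 − (+1.600))/0.0592 = 1.689.
The balanced reaction is Pt2+(aq) + Fe(s) → Pt(s) + Fe2+(aq), so Q = [Fe2+(aq)] / [Pt2+(aq)].
Substituting the known concentrations and solving, log [Fe2+(aq)] = −0.533 and [Fe2+(aq)] = 0.29 M.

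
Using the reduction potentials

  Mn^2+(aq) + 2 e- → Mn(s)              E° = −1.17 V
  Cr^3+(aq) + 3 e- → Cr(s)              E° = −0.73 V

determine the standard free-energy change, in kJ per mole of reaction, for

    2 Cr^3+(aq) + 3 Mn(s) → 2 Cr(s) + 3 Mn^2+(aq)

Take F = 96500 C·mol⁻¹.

In the reaction as written Cr^3+(aq) is reduced, so the Cr³⁺/Cr couple is the cathode and Mn²⁺/Mn is the anode.
E°cell = −0.73 − (−1.17) = +0.44 V; balancing electrons gives n = 6.
ΔG° = −nFE°cell = −(6)(96500)(+0.44) J/mol = −255 kJ/mol.

−255 kJ/mol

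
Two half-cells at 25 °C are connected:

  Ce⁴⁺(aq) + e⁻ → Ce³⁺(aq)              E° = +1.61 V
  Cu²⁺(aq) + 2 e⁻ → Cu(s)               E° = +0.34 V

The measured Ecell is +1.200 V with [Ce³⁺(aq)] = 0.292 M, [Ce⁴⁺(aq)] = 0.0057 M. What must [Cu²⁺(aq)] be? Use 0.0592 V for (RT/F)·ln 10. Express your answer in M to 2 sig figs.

With Ce⁴⁺/Ce³⁺ at the cathode and Cu²⁺/Cu at the anode, E°cell = +1.61 − (+0.34) = +1.27 V (n = 2).
Rearranging E = E° − (0.0592/n)·log Q gives log Q = 2(+1.27 − (+1.200))/0.0592 = 2.365.
The balanced reaction is 2 Ce⁴⁺(aq) + Cu(s) → 2 Ce³⁺(aq) + Cu²⁺(aq), so Q = ([Ce³⁺(aq)]^2·[Cu²⁺(aq)]) / [Ce⁴⁺(aq)]^2.
Substituting the known concentrations and solving, log [Cu²⁺(aq)] = −1.054 and [Cu²⁺(aq)] = 0.088 M.

0.088 M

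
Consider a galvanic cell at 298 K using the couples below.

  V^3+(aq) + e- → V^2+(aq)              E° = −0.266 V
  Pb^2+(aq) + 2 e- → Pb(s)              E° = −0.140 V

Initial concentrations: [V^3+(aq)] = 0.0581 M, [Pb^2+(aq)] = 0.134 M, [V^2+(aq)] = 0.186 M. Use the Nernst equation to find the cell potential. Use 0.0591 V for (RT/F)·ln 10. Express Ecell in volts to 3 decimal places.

+0.130 V

Pb²⁺/Pb is reduced (cathode, E° = −0.140 V) and V³⁺/V²⁺ is oxidized (anode).
E°cell = −0.140 − (−0.266) = +0.126 V, with n = 2 electrons transferred.
Balancing gives Pb^2+(aq) + 2 V^2+(aq) → Pb(s) + 2 V^3+(aq); hence Q = [V^3+(aq)]^2 / ([Pb^2+(aq)]·[V^2+(aq)]^2) = 0.728 (log Q = −0.138).
Applying E = E° − (RT ln10/nF)·log Q gives +0.126 − (0.0591/2)(−0.138) = +0.130 V.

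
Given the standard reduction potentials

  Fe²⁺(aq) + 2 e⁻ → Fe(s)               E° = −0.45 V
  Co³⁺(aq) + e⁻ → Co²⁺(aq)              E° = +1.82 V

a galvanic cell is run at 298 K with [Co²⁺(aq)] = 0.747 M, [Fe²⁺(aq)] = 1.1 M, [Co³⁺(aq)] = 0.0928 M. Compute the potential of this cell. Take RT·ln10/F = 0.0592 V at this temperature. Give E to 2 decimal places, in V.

Since E°(Co³⁺/Co²⁺) > E°(Fe²⁺/Fe), Co³⁺/Co²⁺ serves as the cathode.
E°cell = +1.82 − (−0.45) = +2.27 V, with n = 2 electrons transferred.
Balancing gives 2 Co³⁺(aq) + Fe(s) → 2 Co²⁺(aq) + Fe²⁺(aq); hence Q = ([Co²⁺(aq)]^2·[Fe²⁺(aq)]) / [Co³⁺(aq)]^2 = 71.3 (log Q = 1.853).
Applying E = E° − (RT ln10/nF)·log Q gives +2.27 − (0.0592/2)(1.853) = +2.22 V.

+2.22 V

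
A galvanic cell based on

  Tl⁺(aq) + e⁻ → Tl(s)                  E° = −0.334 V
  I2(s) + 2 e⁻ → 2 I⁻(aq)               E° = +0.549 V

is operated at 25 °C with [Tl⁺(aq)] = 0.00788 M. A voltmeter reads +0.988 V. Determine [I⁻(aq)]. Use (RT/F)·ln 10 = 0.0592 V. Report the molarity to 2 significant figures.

With I₂/I⁻ at the cathode and Tl⁺/Tl at the anode, E°cell = +0.549 − (−0.334) = +0.883 V (n = 2).
From the Nernst equation, log Q = n(E° − E)/0.0592 = 2·(+0.883 − (+0.988))/0.0592 = −3.547.
For I2(s) + 2 Tl(s) → 2 I⁻(aq) + 2 Tl⁺(aq), the reaction quotient is Q = [I⁻(aq)]^2·[Tl⁺(aq)]^2.
Solving for the unknown gives log [I⁻(aq)] = 0.330, so [I⁻(aq)] ≈ 2.1 M.

2.1 M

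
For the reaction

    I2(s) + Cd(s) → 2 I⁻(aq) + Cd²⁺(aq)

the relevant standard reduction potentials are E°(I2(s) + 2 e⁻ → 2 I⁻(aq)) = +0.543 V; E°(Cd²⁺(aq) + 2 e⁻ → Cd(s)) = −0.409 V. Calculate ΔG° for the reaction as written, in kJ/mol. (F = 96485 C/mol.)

−184 kJ/mol

In the reaction as written I2(s) is reduced, so the I₂/I⁻ couple is the cathode and Cd²⁺/Cd is the anode.
E°cell = +0.543 − (−0.409) = +0.952 V; balancing electrons gives n = 2.
ΔG° = −nFE°cell = −(2)(96485)(+0.952) J/mol = −184 kJ/mol.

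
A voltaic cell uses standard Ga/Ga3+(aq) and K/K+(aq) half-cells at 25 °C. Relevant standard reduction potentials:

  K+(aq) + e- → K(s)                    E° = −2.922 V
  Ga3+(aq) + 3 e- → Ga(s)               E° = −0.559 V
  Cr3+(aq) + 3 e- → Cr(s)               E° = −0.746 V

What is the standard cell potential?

+2.363 V

Of the two couples in this cell, the one with the more positive reduction potential is reduced at the cathode: here that is Ga³⁺/Ga (−0.559 V); K⁺/K (−2.922 V) is the anode.
E°cell = E°(cathode) − E°(anode) = −0.559 − (−2.922) = +2.363 V.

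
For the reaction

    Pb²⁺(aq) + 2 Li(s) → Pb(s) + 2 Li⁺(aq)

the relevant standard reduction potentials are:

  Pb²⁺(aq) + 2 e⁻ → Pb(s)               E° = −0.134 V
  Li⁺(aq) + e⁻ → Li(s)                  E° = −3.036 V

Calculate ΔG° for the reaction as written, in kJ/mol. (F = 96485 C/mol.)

In the reaction as written Pb²⁺(aq) is reduced, so the Pb²⁺/Pb couple is the cathode and Li⁺/Li is the anode.
E°cell = −0.134 − (−3.036) = +2.902 V; balancing electrons gives n = 2.
ΔG° = −nFE°cell = −(2)(96485)(+2.902) J/mol = −560 kJ/mol.

−560 kJ/mol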